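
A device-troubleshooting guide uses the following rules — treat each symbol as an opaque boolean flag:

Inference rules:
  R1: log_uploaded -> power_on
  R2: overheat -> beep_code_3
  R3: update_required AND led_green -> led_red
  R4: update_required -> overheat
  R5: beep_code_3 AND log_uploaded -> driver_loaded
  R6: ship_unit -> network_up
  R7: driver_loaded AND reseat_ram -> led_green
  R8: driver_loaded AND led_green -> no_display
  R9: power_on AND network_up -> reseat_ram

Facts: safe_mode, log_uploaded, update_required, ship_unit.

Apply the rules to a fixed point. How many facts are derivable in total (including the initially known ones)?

13

Round 1 fires R1, R4, R6, giving power_on, overheat, network_up.
Round 2 fires R2, R9, giving beep_code_3, reseat_ram.
Round 3 fires R5, giving driver_loaded.
Round 4 fires R7, giving led_green.
Round 5 fires R3, R8, giving led_red, no_display.
Closure: {beep_code_3, driver_loaded, led_green, led_red, log_uploaded, network_up, no_display, overheat, power_on, reseat_ram, safe_mode, ship_unit, update_required} — 13 facts.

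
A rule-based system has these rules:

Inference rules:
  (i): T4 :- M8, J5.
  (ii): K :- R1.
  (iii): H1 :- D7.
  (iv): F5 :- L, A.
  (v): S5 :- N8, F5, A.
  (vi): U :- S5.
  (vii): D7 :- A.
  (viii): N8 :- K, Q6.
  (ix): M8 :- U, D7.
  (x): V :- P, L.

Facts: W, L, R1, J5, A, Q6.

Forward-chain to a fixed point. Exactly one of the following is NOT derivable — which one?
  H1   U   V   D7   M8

V

Round 1 fires (ii), (iv), (vii), giving K, F5, D7.
Round 2 fires (iii), (viii), giving H1, N8.
Round 3 fires (v), giving S5.
Round 4 fires (vi), giving U.
Round 5 fires (ix), giving M8.
Round 6 fires (i), giving T4.
Derived: D7 (round 1), U (round 4), M8 (round 5), H1 (round 2). V never appears in any round.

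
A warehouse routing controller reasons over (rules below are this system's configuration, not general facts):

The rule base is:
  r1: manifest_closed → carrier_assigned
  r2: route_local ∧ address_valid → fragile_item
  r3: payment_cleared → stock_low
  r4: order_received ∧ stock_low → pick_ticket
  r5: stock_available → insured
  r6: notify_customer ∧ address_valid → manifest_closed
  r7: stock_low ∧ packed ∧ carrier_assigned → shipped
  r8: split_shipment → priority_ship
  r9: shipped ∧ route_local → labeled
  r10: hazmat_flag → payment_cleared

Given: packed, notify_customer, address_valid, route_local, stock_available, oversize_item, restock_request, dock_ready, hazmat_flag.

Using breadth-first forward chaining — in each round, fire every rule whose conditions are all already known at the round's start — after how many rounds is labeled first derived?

4

Round 1: r2 [route_local ∧ address_valid → fragile_item]; r5 [stock_available → insured]; r6 [notify_customer ∧ address_valid → manifest_closed]; r10 [hazmat_flag → payment_cleared]. New: fragile_item, insured, manifest_closed, payment_cleared.
Round 2: r1 [manifest_closed → carrier_assigned]; r3 [payment_cleared → stock_low]. New: carrier_assigned, stock_low.
Round 3: r7 [stock_low ∧ packed ∧ carrier_assigned → shipped]. New: shipped.
Round 4: r9 [shipped ∧ route_local → labeled]. New: labeled.
labeled first appears in round 4.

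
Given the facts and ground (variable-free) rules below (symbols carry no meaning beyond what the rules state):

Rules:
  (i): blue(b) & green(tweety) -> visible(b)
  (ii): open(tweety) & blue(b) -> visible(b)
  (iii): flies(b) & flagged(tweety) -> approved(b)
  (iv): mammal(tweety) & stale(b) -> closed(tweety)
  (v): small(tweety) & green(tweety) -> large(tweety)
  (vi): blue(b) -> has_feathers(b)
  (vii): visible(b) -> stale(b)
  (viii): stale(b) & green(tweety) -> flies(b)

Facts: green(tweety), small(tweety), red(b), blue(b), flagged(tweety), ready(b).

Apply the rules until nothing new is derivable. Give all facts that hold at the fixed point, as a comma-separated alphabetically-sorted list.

Round 1: (i) [blue(b) & green(tweety) -> visible(b)]; (v) [small(tweety) & green(tweety) -> large(tweety)]; (vi) [blue(b) -> has_feathers(b)]. Adds visible(b), large(tweety), has_feathers(b).
Round 2: (vii) [visible(b) -> stale(b)]. Adds stale(b).
Round 3: (viii) [stale(b) & green(tweety) -> flies(b)]. Adds flies(b).
Round 4: (iii) [flies(b) & flagged(tweety) -> approved(b)]. Adds approved(b).

approved(b), blue(b), flagged(tweety), flies(b), green(tweety), has_feathers(b), large(tweety), ready(b), red(b), small(tweety), stale(b), visible(b)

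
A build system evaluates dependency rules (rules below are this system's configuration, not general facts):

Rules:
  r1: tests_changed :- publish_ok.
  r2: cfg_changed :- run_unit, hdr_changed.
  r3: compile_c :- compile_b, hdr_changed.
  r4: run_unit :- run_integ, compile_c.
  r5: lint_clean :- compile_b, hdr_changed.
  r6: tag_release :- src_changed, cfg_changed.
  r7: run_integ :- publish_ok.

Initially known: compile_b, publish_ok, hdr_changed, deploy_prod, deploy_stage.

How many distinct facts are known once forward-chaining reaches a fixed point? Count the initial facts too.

11

Round 1: r1 [tests_changed :- publish_ok.]; r3 [compile_c :- compile_b, hdr_changed.]; r5 [lint_clean :- compile_b, hdr_changed.]; r7 [run_integ :- publish_ok.]. New: tests_changed, compile_c, lint_clean, run_integ.
Round 2: r4 [run_unit :- run_integ, compile_c.]. New: run_unit.
Round 3: r2 [cfg_changed :- run_unit, hdr_changed.]. New: cfg_changed.
Closure: {cfg_changed, compile_b, compile_c, deploy_prod, deploy_stage, hdr_changed, lint_clean, publish_ok, run_integ, run_unit, tests_changed} — 11 facts.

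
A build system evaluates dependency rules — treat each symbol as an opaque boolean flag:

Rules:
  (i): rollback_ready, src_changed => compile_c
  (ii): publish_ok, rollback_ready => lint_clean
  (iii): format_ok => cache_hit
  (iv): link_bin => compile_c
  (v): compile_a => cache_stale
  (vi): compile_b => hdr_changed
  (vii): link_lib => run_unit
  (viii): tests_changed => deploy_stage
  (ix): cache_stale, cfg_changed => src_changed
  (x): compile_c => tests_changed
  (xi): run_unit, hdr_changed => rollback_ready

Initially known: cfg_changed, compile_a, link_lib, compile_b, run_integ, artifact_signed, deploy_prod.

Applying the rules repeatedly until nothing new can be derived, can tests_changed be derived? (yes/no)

yes

Round 1 fires (v), (vi), (vii), giving cache_stale, hdr_changed, run_unit.
Round 2 fires (ix), (xi), giving src_changed, rollback_ready.
Round 3 fires (i), giving compile_c.
Round 4 fires (x), giving tests_changed.
Round 5 fires (viii), giving deploy_stage.
tests_changed appears in round 4, so it is derivable.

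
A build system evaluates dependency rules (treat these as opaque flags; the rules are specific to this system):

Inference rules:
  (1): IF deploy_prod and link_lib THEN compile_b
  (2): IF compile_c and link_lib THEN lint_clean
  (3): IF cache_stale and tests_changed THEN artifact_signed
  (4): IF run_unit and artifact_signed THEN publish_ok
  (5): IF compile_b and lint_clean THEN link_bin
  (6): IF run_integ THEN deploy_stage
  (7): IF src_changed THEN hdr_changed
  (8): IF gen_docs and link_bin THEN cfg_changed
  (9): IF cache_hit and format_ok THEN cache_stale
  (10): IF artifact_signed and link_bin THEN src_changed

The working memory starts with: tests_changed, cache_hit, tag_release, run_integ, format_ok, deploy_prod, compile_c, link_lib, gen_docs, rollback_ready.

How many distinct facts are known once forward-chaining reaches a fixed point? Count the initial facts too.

Round 1: (1) [IF deploy_prod and link_lib THEN compile_b]; (2) [IF compile_c and link_lib THEN lint_clean]; (6) [IF run_integ THEN deploy_stage]; (9) [IF cache_hit and format_ok THEN cache_stale]. Adds compile_b, lint_clean, deploy_stage, cache_stale.
Round 2: (3) [IF cache_stale and tests_changed THEN artifact_signed]; (5) [IF compile_b and lint_clean THEN link_bin]. Adds artifact_signed, link_bin.
Round 3: (8) [IF gen_docs and link_bin THEN cfg_changed]; (10) [IF artifact_signed and link_bin THEN src_changed]. Adds cfg_changed, src_changed.
Round 4: (7) [IF src_changed THEN hdr_changed]. Adds hdr_changed.
Closure: {artifact_signed, cache_hit, cache_stale, cfg_changed, compile_b, compile_c, deploy_prod, deploy_stage, format_ok, gen_docs, hdr_changed, link_bin, link_lib, lint_clean, rollback_ready, run_integ, src_changed, tag_release, tests_changed} — 19 facts.

19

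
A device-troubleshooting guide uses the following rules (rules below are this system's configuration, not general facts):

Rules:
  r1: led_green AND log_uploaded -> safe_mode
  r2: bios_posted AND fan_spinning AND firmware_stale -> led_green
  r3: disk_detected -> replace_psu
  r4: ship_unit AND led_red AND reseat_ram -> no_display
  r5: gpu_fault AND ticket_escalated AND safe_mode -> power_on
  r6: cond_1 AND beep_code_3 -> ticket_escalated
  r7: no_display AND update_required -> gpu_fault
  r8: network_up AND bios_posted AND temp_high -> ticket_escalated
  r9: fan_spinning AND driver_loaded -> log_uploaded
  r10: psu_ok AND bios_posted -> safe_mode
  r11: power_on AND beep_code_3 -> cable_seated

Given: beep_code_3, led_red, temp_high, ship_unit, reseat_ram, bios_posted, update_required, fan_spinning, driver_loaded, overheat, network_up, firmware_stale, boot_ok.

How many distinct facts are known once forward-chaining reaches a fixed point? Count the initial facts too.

Round 1: r2 [bios_posted AND fan_spinning AND firmware_stale -> led_green]; r4 [ship_unit AND led_red AND reseat_ram -> no_display]; r8 [network_up AND bios_posted AND temp_high -> ticket_escalated]; r9 [fan_spinning AND driver_loaded -> log_uploaded]. New: led_green, no_display, ticket_escalated, log_uploaded.
Round 2: r1 [led_green AND log_uploaded -> safe_mode]; r7 [no_display AND update_required -> gpu_fault]. New: safe_mode, gpu_fault.
Round 3: r5 [gpu_fault AND ticket_escalated AND safe_mode -> power_on]. New: power_on.
Round 4: r11 [power_on AND beep_code_3 -> cable_seated]. New: cable_seated.
Closure: {beep_code_3, bios_posted, boot_ok, cable_seated, driver_loaded, fan_spinning, firmware_stale, gpu_fault, led_green, led_red, log_uploaded, network_up, no_display, overheat, power_on, reseat_ram, safe_mode, ship_unit, temp_high, ticket_escalated, update_required} — 21 facts.

21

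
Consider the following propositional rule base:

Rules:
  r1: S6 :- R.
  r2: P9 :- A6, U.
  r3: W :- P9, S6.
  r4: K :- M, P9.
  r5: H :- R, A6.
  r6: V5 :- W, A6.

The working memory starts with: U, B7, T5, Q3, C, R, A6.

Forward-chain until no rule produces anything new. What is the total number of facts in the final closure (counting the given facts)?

Round 1: r1 [S6 :- R.]; r2 [P9 :- A6, U.]; r5 [H :- R, A6.]. New: S6, P9, H.
Round 2: r3 [W :- P9, S6.]. New: W.
Round 3: r6 [V5 :- W, A6.]. New: V5.
Closure: {A6, B7, C, H, P9, Q3, R, S6, T5, U, V5, W} — 12 facts.

12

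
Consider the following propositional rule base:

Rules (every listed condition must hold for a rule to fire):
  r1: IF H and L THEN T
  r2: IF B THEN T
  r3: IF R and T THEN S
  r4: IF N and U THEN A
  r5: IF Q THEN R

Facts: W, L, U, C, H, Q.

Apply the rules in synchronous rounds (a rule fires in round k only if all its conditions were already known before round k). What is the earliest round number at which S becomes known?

Round 1 fires r1, r5, giving T, R.
Round 2 fires r3, giving S.
S first appears in round 2.

2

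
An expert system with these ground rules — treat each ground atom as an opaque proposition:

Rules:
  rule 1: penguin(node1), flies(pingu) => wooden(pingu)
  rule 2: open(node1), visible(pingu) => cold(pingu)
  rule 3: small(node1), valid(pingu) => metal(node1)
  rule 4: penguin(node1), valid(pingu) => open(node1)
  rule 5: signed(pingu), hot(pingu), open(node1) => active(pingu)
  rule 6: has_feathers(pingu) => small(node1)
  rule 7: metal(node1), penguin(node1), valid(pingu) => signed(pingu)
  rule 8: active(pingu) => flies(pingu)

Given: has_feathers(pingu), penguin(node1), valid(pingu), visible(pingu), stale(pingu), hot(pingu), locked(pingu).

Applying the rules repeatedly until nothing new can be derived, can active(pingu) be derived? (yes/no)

yes

Round 1 — rule 4, rule 6, derive open(node1), small(node1).
Round 2 — rule 2, rule 3, derive cold(pingu), metal(node1).
Round 3 — rule 7, derive signed(pingu).
Round 4 — rule 5, derive active(pingu).
Round 5 — rule 8, derive flies(pingu).
Round 6 — rule 1, derive wooden(pingu).
active(pingu) appears in round 4, so it is derivable.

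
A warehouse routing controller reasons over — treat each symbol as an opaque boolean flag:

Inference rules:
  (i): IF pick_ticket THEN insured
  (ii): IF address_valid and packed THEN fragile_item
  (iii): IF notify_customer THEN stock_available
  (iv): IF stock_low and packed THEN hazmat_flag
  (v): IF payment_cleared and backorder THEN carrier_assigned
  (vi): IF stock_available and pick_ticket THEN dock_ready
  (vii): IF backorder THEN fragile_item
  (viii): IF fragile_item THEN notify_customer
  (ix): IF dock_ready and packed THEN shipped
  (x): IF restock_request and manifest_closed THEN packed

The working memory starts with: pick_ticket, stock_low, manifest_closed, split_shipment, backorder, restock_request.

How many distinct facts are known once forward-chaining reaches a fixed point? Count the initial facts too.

Round 1 — (i), (vii), (x), derive insured, fragile_item, packed.
Round 2 — (iv), (viii), derive hazmat_flag, notify_customer.
Round 3 — (iii), derive stock_available.
Round 4 — (vi), derive dock_ready.
Round 5 — (ix), derive shipped.
Closure: {backorder, dock_ready, fragile_item, hazmat_flag, insured, manifest_closed, notify_customer, packed, pick_ticket, restock_request, shipped, split_shipment, stock_available, stock_low} — 14 facts.

14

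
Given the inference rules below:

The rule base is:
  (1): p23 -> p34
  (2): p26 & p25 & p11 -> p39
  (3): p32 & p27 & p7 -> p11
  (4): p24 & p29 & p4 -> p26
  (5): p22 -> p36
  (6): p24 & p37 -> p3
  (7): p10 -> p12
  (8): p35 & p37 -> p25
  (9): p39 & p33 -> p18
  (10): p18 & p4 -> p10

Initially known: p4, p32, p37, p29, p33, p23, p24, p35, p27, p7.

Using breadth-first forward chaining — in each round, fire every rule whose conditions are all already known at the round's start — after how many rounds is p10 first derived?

4

Round 1 fires (1), (3), (4), (6), (8), giving p34, p11, p26, p3, p25.
Round 2 fires (2), giving p39.
Round 3 fires (9), giving p18.
Round 4 fires (10), giving p10.
p10 first appears in round 4.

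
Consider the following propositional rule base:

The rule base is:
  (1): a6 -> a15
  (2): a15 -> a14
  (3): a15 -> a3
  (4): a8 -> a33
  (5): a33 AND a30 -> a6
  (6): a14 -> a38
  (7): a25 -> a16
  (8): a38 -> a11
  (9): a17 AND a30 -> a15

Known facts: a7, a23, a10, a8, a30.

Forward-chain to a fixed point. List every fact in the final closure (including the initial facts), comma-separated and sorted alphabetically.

a10, a11, a14, a15, a23, a3, a30, a33, a38, a6, a7, a8

Round 1: (4) [a8 -> a33]. Adds a33.
Round 2: (5) [a33 AND a30 -> a6]. Adds a6.
Round 3: (1) [a6 -> a15]. Adds a15.
Round 4: (2) [a15 -> a14]; (3) [a15 -> a3]. Adds a14, a3.
Round 5: (6) [a14 -> a38]. Adds a38.
Round 6: (8) [a38 -> a11]. Adds a11.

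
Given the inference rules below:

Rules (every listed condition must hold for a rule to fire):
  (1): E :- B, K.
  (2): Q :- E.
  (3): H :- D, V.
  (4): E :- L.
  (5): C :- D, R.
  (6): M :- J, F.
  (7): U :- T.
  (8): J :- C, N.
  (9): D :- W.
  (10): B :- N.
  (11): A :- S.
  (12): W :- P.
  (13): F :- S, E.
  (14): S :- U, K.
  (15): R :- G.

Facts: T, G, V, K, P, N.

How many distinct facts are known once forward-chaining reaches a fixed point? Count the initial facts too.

Round 1 — (7), (10), (12), (15), derive U, B, W, R.
Round 2 — (1), (9), (14), derive E, D, S.
Round 3 — (2), (3), (5), (11), (13), derive Q, H, C, A, F.
Round 4 — (8), derive J.
Round 5 — (6), derive M.
Closure: {A, B, C, D, E, F, G, H, J, K, M, N, P, Q, R, S, T, U, V, W} — 20 facts.

20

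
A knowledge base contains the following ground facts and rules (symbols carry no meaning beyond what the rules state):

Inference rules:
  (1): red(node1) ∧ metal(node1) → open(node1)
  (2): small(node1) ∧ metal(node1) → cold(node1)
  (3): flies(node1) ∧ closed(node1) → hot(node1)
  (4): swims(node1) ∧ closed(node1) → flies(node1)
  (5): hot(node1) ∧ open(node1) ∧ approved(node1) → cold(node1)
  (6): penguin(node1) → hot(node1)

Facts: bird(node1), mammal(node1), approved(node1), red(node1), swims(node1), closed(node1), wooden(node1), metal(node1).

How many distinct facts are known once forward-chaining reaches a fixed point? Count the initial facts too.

Round 1: (1) [red(node1) ∧ metal(node1) → open(node1)]; (4) [swims(node1) ∧ closed(node1) → flies(node1)]. Adds open(node1), flies(node1).
Round 2: (3) [flies(node1) ∧ closed(node1) → hot(node1)]. Adds hot(node1).
Round 3: (5) [hot(node1) ∧ open(node1) ∧ approved(node1) → cold(node1)]. Adds cold(node1).
Closure: {approved(node1), bird(node1), closed(node1), cold(node1), flies(node1), hot(node1), mammal(node1), metal(node1), open(node1), red(node1), swims(node1), wooden(node1)} — 12 facts.

12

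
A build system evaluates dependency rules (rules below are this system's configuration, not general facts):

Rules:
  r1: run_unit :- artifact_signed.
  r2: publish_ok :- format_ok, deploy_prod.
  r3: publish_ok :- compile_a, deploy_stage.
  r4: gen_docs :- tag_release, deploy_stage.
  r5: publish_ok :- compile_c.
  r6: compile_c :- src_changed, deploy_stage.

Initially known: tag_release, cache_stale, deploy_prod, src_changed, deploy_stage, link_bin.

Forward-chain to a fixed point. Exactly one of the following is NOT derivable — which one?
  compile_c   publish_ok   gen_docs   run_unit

Round 1: r4 [gen_docs :- tag_release, deploy_stage.]; r6 [compile_c :- src_changed, deploy_stage.]. New: gen_docs, compile_c.
Round 2: r5 [publish_ok :- compile_c.]. New: publish_ok.
Derived: publish_ok (round 2), compile_c (round 1), gen_docs (round 1). run_unit never appears in any round.

run_unit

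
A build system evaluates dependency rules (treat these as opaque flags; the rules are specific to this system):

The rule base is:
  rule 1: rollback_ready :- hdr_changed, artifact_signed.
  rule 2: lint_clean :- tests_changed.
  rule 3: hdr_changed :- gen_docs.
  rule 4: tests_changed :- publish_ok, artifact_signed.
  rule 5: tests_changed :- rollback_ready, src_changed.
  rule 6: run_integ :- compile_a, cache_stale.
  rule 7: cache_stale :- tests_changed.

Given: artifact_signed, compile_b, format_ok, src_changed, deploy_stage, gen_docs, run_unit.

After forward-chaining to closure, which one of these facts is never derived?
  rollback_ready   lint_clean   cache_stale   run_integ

Round 1: rule 3 [hdr_changed :- gen_docs.]. New: hdr_changed.
Round 2: rule 1 [rollback_ready :- hdr_changed, artifact_signed.]. New: rollback_ready.
Round 3: rule 5 [tests_changed :- rollback_ready, src_changed.]. New: tests_changed.
Round 4: rule 2 [lint_clean :- tests_changed.]; rule 7 [cache_stale :- tests_changed.]. New: lint_clean, cache_stale.
Derived: lint_clean (round 4), rollback_ready (round 2), cache_stale (round 4). run_integ never appears in any round.

run_integ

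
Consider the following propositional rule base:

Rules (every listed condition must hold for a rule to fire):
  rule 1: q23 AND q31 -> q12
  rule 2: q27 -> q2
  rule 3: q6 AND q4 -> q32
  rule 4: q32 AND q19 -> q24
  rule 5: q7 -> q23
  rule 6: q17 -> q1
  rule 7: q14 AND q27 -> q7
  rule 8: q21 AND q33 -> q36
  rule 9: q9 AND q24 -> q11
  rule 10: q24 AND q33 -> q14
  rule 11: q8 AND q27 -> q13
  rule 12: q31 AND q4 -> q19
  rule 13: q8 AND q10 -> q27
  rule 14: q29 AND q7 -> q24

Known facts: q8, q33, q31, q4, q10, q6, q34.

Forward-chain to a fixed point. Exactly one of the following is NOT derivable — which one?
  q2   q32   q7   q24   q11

q11

Round 1 fires rule 3, rule 12, rule 13, giving q32, q19, q27.
Round 2 fires rule 2, rule 4, rule 11, giving q2, q24, q13.
Round 3 fires rule 10, giving q14.
Round 4 fires rule 7, giving q7.
Round 5 fires rule 5, giving q23.
Round 6 fires rule 1, giving q12.
Derived: q24 (round 2), q2 (round 2), q7 (round 4), q32 (round 1). q11 never appears in any round.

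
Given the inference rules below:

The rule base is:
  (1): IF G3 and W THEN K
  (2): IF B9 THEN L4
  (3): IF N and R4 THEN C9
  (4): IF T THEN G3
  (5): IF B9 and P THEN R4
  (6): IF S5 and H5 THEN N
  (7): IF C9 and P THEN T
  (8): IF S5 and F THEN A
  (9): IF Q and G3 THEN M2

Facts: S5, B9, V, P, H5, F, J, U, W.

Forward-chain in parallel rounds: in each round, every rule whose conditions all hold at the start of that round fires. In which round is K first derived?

Round 1 — (2), (5), (6), (8), derive L4, R4, N, A.
Round 2 — (3), derive C9.
Round 3 — (7), derive T.
Round 4 — (4), derive G3.
Round 5 — (1), derive K.
K first appears in round 5.

5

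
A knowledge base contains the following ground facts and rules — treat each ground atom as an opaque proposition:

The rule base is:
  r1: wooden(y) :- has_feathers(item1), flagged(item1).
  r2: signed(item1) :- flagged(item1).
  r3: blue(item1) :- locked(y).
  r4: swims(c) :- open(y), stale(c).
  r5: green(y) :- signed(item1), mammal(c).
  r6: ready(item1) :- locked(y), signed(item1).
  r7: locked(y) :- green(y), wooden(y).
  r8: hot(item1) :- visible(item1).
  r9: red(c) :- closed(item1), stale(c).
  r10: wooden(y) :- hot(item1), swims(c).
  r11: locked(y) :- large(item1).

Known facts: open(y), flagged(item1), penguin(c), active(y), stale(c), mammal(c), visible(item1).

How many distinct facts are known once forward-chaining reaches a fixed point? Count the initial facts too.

15

Round 1 — r2, r4, r8, derive signed(item1), swims(c), hot(item1).
Round 2 — r5, r10, derive green(y), wooden(y).
Round 3 — r7, derive locked(y).
Round 4 — r3, r6, derive blue(item1), ready(item1).
Closure: {active(y), blue(item1), flagged(item1), green(y), hot(item1), locked(y), mammal(c), open(y), penguin(c), ready(item1), signed(item1), stale(c), swims(c), visible(item1), wooden(y)} — 15 facts.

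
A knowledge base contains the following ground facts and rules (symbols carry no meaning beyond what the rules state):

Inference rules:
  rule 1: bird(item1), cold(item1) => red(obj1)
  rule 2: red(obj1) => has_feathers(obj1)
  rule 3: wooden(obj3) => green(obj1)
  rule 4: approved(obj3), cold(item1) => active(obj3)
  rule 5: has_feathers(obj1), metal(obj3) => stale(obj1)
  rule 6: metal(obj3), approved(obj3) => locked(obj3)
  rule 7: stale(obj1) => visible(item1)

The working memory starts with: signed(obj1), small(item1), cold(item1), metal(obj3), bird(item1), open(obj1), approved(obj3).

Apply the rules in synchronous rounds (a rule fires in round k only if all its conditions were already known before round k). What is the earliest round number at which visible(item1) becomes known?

Round 1 — rule 1, rule 4, rule 6, derive red(obj1), active(obj3), locked(obj3).
Round 2 — rule 2, derive has_feathers(obj1).
Round 3 — rule 5, derive stale(obj1).
Round 4 — rule 7, derive visible(item1).
visible(item1) first appears in round 4.

4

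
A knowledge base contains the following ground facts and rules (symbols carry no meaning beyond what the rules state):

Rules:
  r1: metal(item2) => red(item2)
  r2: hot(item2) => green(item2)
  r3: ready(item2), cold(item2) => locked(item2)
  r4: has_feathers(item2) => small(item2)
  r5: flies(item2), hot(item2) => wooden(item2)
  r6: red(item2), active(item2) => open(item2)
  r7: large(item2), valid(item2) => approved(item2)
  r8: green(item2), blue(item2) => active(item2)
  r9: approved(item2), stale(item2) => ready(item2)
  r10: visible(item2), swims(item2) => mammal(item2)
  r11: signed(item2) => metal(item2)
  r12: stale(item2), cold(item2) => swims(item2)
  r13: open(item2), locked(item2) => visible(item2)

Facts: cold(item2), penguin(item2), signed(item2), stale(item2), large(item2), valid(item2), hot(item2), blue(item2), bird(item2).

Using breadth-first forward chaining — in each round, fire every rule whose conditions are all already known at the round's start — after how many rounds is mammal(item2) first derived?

5

Round 1 — r2, r7, r11, r12, derive green(item2), approved(item2), metal(item2), swims(item2).
Round 2 — r1, r8, r9, derive red(item2), active(item2), ready(item2).
Round 3 — r3, r6, derive locked(item2), open(item2).
Round 4 — r13, derive visible(item2).
Round 5 — r10, derive mammal(item2).
mammal(item2) first appears in round 5.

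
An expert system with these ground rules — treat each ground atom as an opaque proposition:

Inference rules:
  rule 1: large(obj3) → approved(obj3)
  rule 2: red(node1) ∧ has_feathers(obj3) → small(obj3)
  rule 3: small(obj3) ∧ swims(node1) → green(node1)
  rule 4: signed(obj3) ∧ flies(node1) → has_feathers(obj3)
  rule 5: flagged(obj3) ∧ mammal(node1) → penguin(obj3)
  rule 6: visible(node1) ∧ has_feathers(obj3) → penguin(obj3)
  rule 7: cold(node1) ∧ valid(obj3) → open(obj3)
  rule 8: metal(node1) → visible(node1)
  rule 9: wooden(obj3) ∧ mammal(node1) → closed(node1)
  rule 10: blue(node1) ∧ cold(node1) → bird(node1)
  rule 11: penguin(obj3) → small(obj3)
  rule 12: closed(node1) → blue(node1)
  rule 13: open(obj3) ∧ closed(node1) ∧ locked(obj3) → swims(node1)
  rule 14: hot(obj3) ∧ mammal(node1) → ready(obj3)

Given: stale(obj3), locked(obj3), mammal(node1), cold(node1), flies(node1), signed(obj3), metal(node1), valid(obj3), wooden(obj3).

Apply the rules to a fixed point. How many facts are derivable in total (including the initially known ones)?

19

Round 1 fires rule 4, rule 7, rule 8, rule 9, giving has_feathers(obj3), open(obj3), visible(node1), closed(node1).
Round 2 fires rule 6, rule 12, rule 13, giving penguin(obj3), blue(node1), swims(node1).
Round 3 fires rule 10, rule 11, giving bird(node1), small(obj3).
Round 4 fires rule 3, giving green(node1).
Closure: {bird(node1), blue(node1), closed(node1), cold(node1), flies(node1), green(node1), has_feathers(obj3), locked(obj3), mammal(node1), metal(node1), open(obj3), penguin(obj3), signed(obj3), small(obj3), stale(obj3), swims(node1), valid(obj3), visible(node1), wooden(obj3)} — 19 facts.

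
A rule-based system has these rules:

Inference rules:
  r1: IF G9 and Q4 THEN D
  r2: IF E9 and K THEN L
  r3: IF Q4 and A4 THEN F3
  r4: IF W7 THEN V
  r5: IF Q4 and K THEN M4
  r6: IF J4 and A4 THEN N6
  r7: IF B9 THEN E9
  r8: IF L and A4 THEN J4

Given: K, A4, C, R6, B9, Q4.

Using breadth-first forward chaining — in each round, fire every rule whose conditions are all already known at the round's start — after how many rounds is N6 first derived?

4

[1] r3 [IF Q4 and A4 THEN F3]; r5 [IF Q4 and K THEN M4]; r7 [IF B9 THEN E9]. ⇒ new: F3, M4, E9.
[2] r2 [IF E9 and K THEN L]. ⇒ new: L.
[3] r8 [IF L and A4 THEN J4]. ⇒ new: J4.
[4] r6 [IF J4 and A4 THEN N6]. ⇒ new: N6.
N6 first appears in round 4.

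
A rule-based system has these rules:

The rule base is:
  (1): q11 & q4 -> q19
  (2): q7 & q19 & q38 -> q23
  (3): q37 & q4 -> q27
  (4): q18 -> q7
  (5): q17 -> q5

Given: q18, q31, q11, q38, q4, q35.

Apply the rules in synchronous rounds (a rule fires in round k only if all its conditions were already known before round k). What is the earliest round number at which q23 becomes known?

2

[1] (1) [q11 & q4 -> q19]; (4) [q18 -> q7]. ⇒ new: q19, q7.
[2] (2) [q7 & q19 & q38 -> q23]. ⇒ new: q23.
q23 first appears in round 2.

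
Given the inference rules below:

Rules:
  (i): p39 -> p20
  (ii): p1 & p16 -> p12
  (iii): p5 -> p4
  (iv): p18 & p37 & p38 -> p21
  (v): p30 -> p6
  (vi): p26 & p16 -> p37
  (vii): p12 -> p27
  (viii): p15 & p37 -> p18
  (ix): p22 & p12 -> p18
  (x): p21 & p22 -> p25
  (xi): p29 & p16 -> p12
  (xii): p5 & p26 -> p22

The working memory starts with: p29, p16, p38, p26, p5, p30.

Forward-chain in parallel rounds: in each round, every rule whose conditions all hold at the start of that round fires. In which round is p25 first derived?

Round 1: (iii) [p5 -> p4]; (v) [p30 -> p6]; (vi) [p26 & p16 -> p37]; (xi) [p29 & p16 -> p12]; (xii) [p5 & p26 -> p22]. New: p4, p6, p37, p12, p22.
Round 2: (vii) [p12 -> p27]; (ix) [p22 & p12 -> p18]. New: p27, p18.
Round 3: (iv) [p18 & p37 & p38 -> p21]. New: p21.
Round 4: (x) [p21 & p22 -> p25]. New: p25.
p25 first appears in round 4.

4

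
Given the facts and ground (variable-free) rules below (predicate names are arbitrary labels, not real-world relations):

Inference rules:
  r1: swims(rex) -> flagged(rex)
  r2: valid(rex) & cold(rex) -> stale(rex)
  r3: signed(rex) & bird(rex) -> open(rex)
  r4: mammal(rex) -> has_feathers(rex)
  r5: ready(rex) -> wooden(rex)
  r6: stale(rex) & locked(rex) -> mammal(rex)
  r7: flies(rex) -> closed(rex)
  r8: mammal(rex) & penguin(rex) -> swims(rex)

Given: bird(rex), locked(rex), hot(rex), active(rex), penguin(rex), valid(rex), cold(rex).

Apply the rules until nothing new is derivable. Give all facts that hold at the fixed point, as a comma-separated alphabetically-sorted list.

active(rex), bird(rex), cold(rex), flagged(rex), has_feathers(rex), hot(rex), locked(rex), mammal(rex), penguin(rex), stale(rex), swims(rex), valid(rex)

Round 1 — r2, derive stale(rex).
Round 2 — r6, derive mammal(rex).
Round 3 — r4, r8, derive has_feathers(rex), swims(rex).
Round 4 — r1, derive flagged(rex).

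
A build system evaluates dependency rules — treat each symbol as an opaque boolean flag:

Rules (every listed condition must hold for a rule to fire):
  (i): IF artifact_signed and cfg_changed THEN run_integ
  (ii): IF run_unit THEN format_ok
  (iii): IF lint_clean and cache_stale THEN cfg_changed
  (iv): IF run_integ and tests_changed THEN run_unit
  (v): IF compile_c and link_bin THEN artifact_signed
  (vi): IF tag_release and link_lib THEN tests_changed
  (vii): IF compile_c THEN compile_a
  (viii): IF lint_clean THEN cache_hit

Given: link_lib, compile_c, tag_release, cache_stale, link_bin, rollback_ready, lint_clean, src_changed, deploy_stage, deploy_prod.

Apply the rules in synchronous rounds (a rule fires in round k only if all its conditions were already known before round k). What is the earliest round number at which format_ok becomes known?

4

[1] (iii) [IF lint_clean and cache_stale THEN cfg_changed]; (v) [IF compile_c and link_bin THEN artifact_signed]; (vi) [IF tag_release and link_lib THEN tests_changed]; (vii) [IF compile_c THEN compile_a]; (viii) [IF lint_clean THEN cache_hit]. ⇒ new: cfg_changed, artifact_signed, tests_changed, compile_a, cache_hit.
[2] (i) [IF artifact_signed and cfg_changed THEN run_integ]. ⇒ new: run_integ.
[3] (iv) [IF run_integ and tests_changed THEN run_unit]. ⇒ new: run_unit.
[4] (ii) [IF run_unit THEN format_ok]. ⇒ new: format_ok.
format_ok first appears in round 4.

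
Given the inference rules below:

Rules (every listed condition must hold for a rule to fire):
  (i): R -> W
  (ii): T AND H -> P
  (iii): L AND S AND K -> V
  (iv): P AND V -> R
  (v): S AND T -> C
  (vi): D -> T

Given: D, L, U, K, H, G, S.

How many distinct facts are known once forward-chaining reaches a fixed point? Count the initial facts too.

Round 1 fires (iii), (vi), giving V, T.
Round 2 fires (ii), (v), giving P, C.
Round 3 fires (iv), giving R.
Round 4 fires (i), giving W.
Closure: {C, D, G, H, K, L, P, R, S, T, U, V, W} — 13 facts.

13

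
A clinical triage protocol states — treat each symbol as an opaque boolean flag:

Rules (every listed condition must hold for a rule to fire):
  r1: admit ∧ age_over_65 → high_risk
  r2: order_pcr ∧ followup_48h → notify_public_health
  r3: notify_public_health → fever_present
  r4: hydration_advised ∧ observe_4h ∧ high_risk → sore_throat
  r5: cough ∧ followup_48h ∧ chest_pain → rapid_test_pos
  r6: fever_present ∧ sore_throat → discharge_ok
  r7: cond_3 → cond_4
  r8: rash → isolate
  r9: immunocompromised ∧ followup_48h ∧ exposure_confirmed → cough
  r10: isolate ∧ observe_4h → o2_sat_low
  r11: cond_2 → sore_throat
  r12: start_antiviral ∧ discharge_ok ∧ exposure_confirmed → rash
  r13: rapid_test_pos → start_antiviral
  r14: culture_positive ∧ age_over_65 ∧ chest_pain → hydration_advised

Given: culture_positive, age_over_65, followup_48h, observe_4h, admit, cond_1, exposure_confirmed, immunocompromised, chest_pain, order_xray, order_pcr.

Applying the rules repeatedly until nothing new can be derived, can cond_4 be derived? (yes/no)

Round 1: r1 [admit ∧ age_over_65 → high_risk]; r2 [order_pcr ∧ followup_48h → notify_public_health]; r9 [immunocompromised ∧ followup_48h ∧ exposure_confirmed → cough]; r14 [culture_positive ∧ age_over_65 ∧ chest_pain → hydration_advised]. Adds high_risk, notify_public_health, cough, hydration_advised.
Round 2: r3 [notify_public_health → fever_present]; r4 [hydration_advised ∧ observe_4h ∧ high_risk → sore_throat]; r5 [cough ∧ followup_48h ∧ chest_pain → rapid_test_pos]. Adds fever_present, sore_throat, rapid_test_pos.
Round 3: r6 [fever_present ∧ sore_throat → discharge_ok]; r13 [rapid_test_pos → start_antiviral]. Adds discharge_ok, start_antiviral.
Round 4: r12 [start_antiviral ∧ discharge_ok ∧ exposure_confirmed → rash]. Adds rash.
Round 5: r8 [rash → isolate]. Adds isolate.
Round 6: r10 [isolate ∧ observe_4h → o2_sat_low]. Adds o2_sat_low.
Fixed point reached. cond_4 is concluded only by r7; r7 needs cond_3 (never derived).

no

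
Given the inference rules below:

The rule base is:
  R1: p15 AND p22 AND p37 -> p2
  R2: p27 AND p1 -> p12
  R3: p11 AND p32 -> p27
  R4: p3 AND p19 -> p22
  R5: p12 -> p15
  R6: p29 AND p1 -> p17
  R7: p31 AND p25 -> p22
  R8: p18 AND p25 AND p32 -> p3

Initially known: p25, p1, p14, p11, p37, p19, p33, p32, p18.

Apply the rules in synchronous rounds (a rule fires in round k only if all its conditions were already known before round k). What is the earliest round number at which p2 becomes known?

Round 1: R3 [p11 AND p32 -> p27]; R8 [p18 AND p25 AND p32 -> p3]. New: p27, p3.
Round 2: R2 [p27 AND p1 -> p12]; R4 [p3 AND p19 -> p22]. New: p12, p22.
Round 3: R5 [p12 -> p15]. New: p15.
Round 4: R1 [p15 AND p22 AND p37 -> p2]. New: p2.
p2 first appears in round 4.

4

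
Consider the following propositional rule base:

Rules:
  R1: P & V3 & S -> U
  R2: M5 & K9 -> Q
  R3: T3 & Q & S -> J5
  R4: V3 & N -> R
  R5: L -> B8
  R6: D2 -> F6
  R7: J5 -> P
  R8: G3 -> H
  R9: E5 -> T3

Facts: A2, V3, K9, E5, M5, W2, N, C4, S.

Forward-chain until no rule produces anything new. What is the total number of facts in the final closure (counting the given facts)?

15

Round 1 — R2, R4, R9, derive Q, R, T3.
Round 2 — R3, derive J5.
Round 3 — R7, derive P.
Round 4 — R1, derive U.
Closure: {A2, C4, E5, J5, K9, M5, N, P, Q, R, S, T3, U, V3, W2} — 15 facts.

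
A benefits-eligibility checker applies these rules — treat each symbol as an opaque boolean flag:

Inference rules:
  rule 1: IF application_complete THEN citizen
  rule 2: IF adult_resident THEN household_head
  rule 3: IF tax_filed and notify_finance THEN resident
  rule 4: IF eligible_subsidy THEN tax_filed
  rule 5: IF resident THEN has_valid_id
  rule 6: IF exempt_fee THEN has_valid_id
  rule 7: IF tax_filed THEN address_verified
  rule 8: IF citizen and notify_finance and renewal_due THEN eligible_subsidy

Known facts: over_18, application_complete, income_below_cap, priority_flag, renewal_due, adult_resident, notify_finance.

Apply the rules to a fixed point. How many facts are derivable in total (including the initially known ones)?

Round 1: rule 1 [IF application_complete THEN citizen]; rule 2 [IF adult_resident THEN household_head]. New: citizen, household_head.
Round 2: rule 8 [IF citizen and notify_finance and renewal_due THEN eligible_subsidy]. New: eligible_subsidy.
Round 3: rule 4 [IF eligible_subsidy THEN tax_filed]. New: tax_filed.
Round 4: rule 3 [IF tax_filed and notify_finance THEN resident]; rule 7 [IF tax_filed THEN address_verified]. New: resident, address_verified.
Round 5: rule 5 [IF resident THEN has_valid_id]. New: has_valid_id.
Closure: {address_verified, adult_resident, application_complete, citizen, eligible_subsidy, has_valid_id, household_head, income_below_cap, notify_finance, over_18, priority_flag, renewal_due, resident, tax_filed} — 14 facts.

14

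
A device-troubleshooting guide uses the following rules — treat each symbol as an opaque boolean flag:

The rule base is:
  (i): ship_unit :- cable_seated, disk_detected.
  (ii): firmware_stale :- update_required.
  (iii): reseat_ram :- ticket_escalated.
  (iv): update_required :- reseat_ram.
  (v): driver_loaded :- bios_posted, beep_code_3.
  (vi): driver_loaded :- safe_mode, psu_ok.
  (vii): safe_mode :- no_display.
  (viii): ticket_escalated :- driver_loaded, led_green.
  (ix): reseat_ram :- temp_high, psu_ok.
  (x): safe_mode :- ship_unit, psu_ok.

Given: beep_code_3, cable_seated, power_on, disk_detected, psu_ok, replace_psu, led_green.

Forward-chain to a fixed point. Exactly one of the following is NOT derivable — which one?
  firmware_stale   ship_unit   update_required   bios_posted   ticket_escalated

bios_posted

Round 1: (i) [ship_unit :- cable_seated, disk_detected.]. New: ship_unit.
Round 2: (x) [safe_mode :- ship_unit, psu_ok.]. New: safe_mode.
Round 3: (vi) [driver_loaded :- safe_mode, psu_ok.]. New: driver_loaded.
Round 4: (viii) [ticket_escalated :- driver_loaded, led_green.]. New: ticket_escalated.
Round 5: (iii) [reseat_ram :- ticket_escalated.]. New: reseat_ram.
Round 6: (iv) [update_required :- reseat_ram.]. New: update_required.
Round 7: (ii) [firmware_stale :- update_required.]. New: firmware_stale.
Derived: ticket_escalated (round 4), ship_unit (round 1), update_required (round 6), firmware_stale (round 7). bios_posted never appears in any round.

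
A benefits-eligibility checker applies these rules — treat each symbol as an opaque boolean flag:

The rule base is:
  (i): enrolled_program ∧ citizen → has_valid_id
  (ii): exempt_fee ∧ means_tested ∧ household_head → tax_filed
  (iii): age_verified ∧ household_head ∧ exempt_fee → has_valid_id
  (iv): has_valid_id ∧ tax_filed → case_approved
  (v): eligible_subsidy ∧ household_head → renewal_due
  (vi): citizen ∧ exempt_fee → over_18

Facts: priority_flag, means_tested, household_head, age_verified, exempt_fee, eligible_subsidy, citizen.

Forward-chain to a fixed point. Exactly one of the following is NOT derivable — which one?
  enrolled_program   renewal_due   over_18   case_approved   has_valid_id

enrolled_program

Round 1: (ii) [exempt_fee ∧ means_tested ∧ household_head → tax_filed]; (iii) [age_verified ∧ household_head ∧ exempt_fee → has_valid_id]; (v) [eligible_subsidy ∧ household_head → renewal_due]; (vi) [citizen ∧ exempt_fee → over_18]. Adds tax_filed, has_valid_id, renewal_due, over_18.
Round 2: (iv) [has_valid_id ∧ tax_filed → case_approved]. Adds case_approved.
Derived: renewal_due (round 1), over_18 (round 1), case_approved (round 2), has_valid_id (round 1). enrolled_program never appears in any round.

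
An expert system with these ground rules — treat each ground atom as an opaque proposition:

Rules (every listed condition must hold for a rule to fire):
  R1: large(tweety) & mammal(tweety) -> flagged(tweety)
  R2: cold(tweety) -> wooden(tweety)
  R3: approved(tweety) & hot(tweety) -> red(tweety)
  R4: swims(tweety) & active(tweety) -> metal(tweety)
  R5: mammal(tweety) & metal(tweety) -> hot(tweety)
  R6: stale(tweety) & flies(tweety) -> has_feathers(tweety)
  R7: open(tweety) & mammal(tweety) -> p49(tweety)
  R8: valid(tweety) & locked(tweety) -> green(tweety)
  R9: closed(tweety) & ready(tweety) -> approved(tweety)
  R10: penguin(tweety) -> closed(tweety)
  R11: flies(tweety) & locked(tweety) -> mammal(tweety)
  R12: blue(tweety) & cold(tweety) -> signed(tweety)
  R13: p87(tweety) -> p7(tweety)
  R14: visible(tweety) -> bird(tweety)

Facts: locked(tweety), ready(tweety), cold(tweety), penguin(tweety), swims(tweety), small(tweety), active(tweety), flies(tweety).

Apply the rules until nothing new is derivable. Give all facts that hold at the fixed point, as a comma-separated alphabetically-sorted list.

Round 1 fires R2, R4, R10, R11, giving wooden(tweety), metal(tweety), closed(tweety), mammal(tweety).
Round 2 fires R5, R9, giving hot(tweety), approved(tweety).
Round 3 fires R3, giving red(tweety).

active(tweety), approved(tweety), closed(tweety), cold(tweety), flies(tweety), hot(tweety), locked(tweety), mammal(tweety), metal(tweety), penguin(tweety), ready(tweety), red(tweety), small(tweety), swims(tweety), wooden(tweety)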